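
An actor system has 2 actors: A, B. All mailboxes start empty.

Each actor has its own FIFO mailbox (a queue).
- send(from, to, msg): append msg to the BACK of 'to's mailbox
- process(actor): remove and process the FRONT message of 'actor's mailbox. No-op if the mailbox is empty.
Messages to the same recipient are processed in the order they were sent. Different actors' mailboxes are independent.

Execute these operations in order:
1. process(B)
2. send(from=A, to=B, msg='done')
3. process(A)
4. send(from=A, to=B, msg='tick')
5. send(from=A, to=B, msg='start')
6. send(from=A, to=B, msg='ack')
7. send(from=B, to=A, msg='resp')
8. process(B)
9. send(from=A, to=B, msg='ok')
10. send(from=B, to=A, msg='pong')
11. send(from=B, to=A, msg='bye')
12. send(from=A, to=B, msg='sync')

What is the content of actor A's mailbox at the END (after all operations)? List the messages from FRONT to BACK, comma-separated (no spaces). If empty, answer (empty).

After 1 (process(B)): A:[] B:[]
After 2 (send(from=A, to=B, msg='done')): A:[] B:[done]
After 3 (process(A)): A:[] B:[done]
After 4 (send(from=A, to=B, msg='tick')): A:[] B:[done,tick]
After 5 (send(from=A, to=B, msg='start')): A:[] B:[done,tick,start]
After 6 (send(from=A, to=B, msg='ack')): A:[] B:[done,tick,start,ack]
After 7 (send(from=B, to=A, msg='resp')): A:[resp] B:[done,tick,start,ack]
After 8 (process(B)): A:[resp] B:[tick,start,ack]
After 9 (send(from=A, to=B, msg='ok')): A:[resp] B:[tick,start,ack,ok]
After 10 (send(from=B, to=A, msg='pong')): A:[resp,pong] B:[tick,start,ack,ok]
After 11 (send(from=B, to=A, msg='bye')): A:[resp,pong,bye] B:[tick,start,ack,ok]
After 12 (send(from=A, to=B, msg='sync')): A:[resp,pong,bye] B:[tick,start,ack,ok,sync]

Answer: resp,pong,bye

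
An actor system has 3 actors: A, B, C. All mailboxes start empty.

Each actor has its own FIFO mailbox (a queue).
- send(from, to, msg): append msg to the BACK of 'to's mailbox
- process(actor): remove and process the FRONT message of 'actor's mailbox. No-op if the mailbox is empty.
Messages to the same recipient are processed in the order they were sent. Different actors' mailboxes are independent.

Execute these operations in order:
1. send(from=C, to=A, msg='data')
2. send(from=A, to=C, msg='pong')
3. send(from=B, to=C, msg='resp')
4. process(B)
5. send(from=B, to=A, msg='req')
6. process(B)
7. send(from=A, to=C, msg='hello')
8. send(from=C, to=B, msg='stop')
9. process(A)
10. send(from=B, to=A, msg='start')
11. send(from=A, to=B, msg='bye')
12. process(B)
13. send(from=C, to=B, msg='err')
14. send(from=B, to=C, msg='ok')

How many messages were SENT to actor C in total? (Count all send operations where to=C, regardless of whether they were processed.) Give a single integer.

Answer: 4

Derivation:
After 1 (send(from=C, to=A, msg='data')): A:[data] B:[] C:[]
After 2 (send(from=A, to=C, msg='pong')): A:[data] B:[] C:[pong]
After 3 (send(from=B, to=C, msg='resp')): A:[data] B:[] C:[pong,resp]
After 4 (process(B)): A:[data] B:[] C:[pong,resp]
After 5 (send(from=B, to=A, msg='req')): A:[data,req] B:[] C:[pong,resp]
After 6 (process(B)): A:[data,req] B:[] C:[pong,resp]
After 7 (send(from=A, to=C, msg='hello')): A:[data,req] B:[] C:[pong,resp,hello]
After 8 (send(from=C, to=B, msg='stop')): A:[data,req] B:[stop] C:[pong,resp,hello]
After 9 (process(A)): A:[req] B:[stop] C:[pong,resp,hello]
After 10 (send(from=B, to=A, msg='start')): A:[req,start] B:[stop] C:[pong,resp,hello]
After 11 (send(from=A, to=B, msg='bye')): A:[req,start] B:[stop,bye] C:[pong,resp,hello]
After 12 (process(B)): A:[req,start] B:[bye] C:[pong,resp,hello]
After 13 (send(from=C, to=B, msg='err')): A:[req,start] B:[bye,err] C:[pong,resp,hello]
After 14 (send(from=B, to=C, msg='ok')): A:[req,start] B:[bye,err] C:[pong,resp,hello,ok]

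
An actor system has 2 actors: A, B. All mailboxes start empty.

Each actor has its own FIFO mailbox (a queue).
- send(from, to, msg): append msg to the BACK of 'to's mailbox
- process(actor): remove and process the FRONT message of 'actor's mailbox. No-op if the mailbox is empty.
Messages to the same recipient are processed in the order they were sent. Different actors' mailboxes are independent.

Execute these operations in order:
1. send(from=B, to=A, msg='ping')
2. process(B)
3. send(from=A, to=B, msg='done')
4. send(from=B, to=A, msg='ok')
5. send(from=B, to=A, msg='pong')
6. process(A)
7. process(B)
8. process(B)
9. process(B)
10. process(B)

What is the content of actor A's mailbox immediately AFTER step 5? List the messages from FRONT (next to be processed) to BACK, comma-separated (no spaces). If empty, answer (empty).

After 1 (send(from=B, to=A, msg='ping')): A:[ping] B:[]
After 2 (process(B)): A:[ping] B:[]
After 3 (send(from=A, to=B, msg='done')): A:[ping] B:[done]
After 4 (send(from=B, to=A, msg='ok')): A:[ping,ok] B:[done]
After 5 (send(from=B, to=A, msg='pong')): A:[ping,ok,pong] B:[done]

ping,ok,pong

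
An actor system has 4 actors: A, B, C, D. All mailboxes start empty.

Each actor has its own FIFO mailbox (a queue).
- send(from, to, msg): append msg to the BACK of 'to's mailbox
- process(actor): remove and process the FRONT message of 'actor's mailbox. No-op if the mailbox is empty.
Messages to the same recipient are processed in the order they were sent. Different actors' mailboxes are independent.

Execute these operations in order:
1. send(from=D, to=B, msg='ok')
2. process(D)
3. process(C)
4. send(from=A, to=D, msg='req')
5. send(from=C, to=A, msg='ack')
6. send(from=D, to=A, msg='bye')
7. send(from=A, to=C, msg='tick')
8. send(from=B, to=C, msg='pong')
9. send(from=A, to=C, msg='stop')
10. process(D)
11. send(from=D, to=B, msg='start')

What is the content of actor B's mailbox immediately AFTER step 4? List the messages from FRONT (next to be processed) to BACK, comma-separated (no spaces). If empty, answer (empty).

After 1 (send(from=D, to=B, msg='ok')): A:[] B:[ok] C:[] D:[]
After 2 (process(D)): A:[] B:[ok] C:[] D:[]
After 3 (process(C)): A:[] B:[ok] C:[] D:[]
After 4 (send(from=A, to=D, msg='req')): A:[] B:[ok] C:[] D:[req]

ok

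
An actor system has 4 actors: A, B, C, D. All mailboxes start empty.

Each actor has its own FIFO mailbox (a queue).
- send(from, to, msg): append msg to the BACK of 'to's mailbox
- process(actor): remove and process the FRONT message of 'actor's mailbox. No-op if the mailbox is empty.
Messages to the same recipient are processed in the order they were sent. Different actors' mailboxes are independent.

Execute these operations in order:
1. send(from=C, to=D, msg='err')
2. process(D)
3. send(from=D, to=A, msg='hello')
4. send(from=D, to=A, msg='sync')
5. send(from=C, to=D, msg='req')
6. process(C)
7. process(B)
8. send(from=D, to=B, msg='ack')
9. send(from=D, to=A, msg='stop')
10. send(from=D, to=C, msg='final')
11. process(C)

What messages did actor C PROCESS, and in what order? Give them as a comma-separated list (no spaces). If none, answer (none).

After 1 (send(from=C, to=D, msg='err')): A:[] B:[] C:[] D:[err]
After 2 (process(D)): A:[] B:[] C:[] D:[]
After 3 (send(from=D, to=A, msg='hello')): A:[hello] B:[] C:[] D:[]
After 4 (send(from=D, to=A, msg='sync')): A:[hello,sync] B:[] C:[] D:[]
After 5 (send(from=C, to=D, msg='req')): A:[hello,sync] B:[] C:[] D:[req]
After 6 (process(C)): A:[hello,sync] B:[] C:[] D:[req]
After 7 (process(B)): A:[hello,sync] B:[] C:[] D:[req]
After 8 (send(from=D, to=B, msg='ack')): A:[hello,sync] B:[ack] C:[] D:[req]
After 9 (send(from=D, to=A, msg='stop')): A:[hello,sync,stop] B:[ack] C:[] D:[req]
After 10 (send(from=D, to=C, msg='final')): A:[hello,sync,stop] B:[ack] C:[final] D:[req]
After 11 (process(C)): A:[hello,sync,stop] B:[ack] C:[] D:[req]

Answer: final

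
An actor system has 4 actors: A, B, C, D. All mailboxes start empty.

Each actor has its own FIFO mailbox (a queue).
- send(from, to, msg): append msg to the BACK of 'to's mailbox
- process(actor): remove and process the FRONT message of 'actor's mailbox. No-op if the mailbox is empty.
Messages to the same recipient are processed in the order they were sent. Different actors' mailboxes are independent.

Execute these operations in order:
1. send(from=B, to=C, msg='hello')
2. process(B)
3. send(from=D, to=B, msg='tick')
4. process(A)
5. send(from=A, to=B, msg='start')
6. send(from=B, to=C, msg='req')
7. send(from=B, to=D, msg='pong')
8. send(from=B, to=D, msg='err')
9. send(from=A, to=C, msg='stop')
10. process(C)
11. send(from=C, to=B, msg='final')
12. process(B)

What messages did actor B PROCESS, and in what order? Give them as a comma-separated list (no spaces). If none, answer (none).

After 1 (send(from=B, to=C, msg='hello')): A:[] B:[] C:[hello] D:[]
After 2 (process(B)): A:[] B:[] C:[hello] D:[]
After 3 (send(from=D, to=B, msg='tick')): A:[] B:[tick] C:[hello] D:[]
After 4 (process(A)): A:[] B:[tick] C:[hello] D:[]
After 5 (send(from=A, to=B, msg='start')): A:[] B:[tick,start] C:[hello] D:[]
After 6 (send(from=B, to=C, msg='req')): A:[] B:[tick,start] C:[hello,req] D:[]
After 7 (send(from=B, to=D, msg='pong')): A:[] B:[tick,start] C:[hello,req] D:[pong]
After 8 (send(from=B, to=D, msg='err')): A:[] B:[tick,start] C:[hello,req] D:[pong,err]
After 9 (send(from=A, to=C, msg='stop')): A:[] B:[tick,start] C:[hello,req,stop] D:[pong,err]
After 10 (process(C)): A:[] B:[tick,start] C:[req,stop] D:[pong,err]
After 11 (send(from=C, to=B, msg='final')): A:[] B:[tick,start,final] C:[req,stop] D:[pong,err]
After 12 (process(B)): A:[] B:[start,final] C:[req,stop] D:[pong,err]

Answer: tick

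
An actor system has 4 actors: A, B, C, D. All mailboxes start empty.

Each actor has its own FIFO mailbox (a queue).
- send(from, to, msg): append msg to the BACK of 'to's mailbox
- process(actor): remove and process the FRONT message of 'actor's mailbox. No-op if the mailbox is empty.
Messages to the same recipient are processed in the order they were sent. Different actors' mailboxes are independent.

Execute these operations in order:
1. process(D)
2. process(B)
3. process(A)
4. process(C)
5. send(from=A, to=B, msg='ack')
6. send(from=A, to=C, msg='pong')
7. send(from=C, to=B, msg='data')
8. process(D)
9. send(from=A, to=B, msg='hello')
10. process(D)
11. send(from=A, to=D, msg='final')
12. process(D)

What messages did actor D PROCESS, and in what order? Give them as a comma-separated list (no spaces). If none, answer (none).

Answer: final

Derivation:
After 1 (process(D)): A:[] B:[] C:[] D:[]
After 2 (process(B)): A:[] B:[] C:[] D:[]
After 3 (process(A)): A:[] B:[] C:[] D:[]
After 4 (process(C)): A:[] B:[] C:[] D:[]
After 5 (send(from=A, to=B, msg='ack')): A:[] B:[ack] C:[] D:[]
After 6 (send(from=A, to=C, msg='pong')): A:[] B:[ack] C:[pong] D:[]
After 7 (send(from=C, to=B, msg='data')): A:[] B:[ack,data] C:[pong] D:[]
After 8 (process(D)): A:[] B:[ack,data] C:[pong] D:[]
After 9 (send(from=A, to=B, msg='hello')): A:[] B:[ack,data,hello] C:[pong] D:[]
After 10 (process(D)): A:[] B:[ack,data,hello] C:[pong] D:[]
After 11 (send(from=A, to=D, msg='final')): A:[] B:[ack,data,hello] C:[pong] D:[final]
After 12 (process(D)): A:[] B:[ack,data,hello] C:[pong] D:[]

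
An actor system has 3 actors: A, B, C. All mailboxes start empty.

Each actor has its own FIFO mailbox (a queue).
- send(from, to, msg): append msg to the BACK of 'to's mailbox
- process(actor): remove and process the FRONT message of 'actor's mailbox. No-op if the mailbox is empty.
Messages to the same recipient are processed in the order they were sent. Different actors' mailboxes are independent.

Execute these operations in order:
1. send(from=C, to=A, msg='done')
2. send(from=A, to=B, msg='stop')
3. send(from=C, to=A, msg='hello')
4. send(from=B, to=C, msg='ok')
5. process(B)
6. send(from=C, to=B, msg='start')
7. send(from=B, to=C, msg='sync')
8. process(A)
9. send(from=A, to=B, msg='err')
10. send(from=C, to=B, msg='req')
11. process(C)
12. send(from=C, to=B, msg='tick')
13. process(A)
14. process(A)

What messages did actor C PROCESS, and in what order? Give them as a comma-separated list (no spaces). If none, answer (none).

After 1 (send(from=C, to=A, msg='done')): A:[done] B:[] C:[]
After 2 (send(from=A, to=B, msg='stop')): A:[done] B:[stop] C:[]
After 3 (send(from=C, to=A, msg='hello')): A:[done,hello] B:[stop] C:[]
After 4 (send(from=B, to=C, msg='ok')): A:[done,hello] B:[stop] C:[ok]
After 5 (process(B)): A:[done,hello] B:[] C:[ok]
After 6 (send(from=C, to=B, msg='start')): A:[done,hello] B:[start] C:[ok]
After 7 (send(from=B, to=C, msg='sync')): A:[done,hello] B:[start] C:[ok,sync]
After 8 (process(A)): A:[hello] B:[start] C:[ok,sync]
After 9 (send(from=A, to=B, msg='err')): A:[hello] B:[start,err] C:[ok,sync]
After 10 (send(from=C, to=B, msg='req')): A:[hello] B:[start,err,req] C:[ok,sync]
After 11 (process(C)): A:[hello] B:[start,err,req] C:[sync]
After 12 (send(from=C, to=B, msg='tick')): A:[hello] B:[start,err,req,tick] C:[sync]
After 13 (process(A)): A:[] B:[start,err,req,tick] C:[sync]
After 14 (process(A)): A:[] B:[start,err,req,tick] C:[sync]

Answer: ok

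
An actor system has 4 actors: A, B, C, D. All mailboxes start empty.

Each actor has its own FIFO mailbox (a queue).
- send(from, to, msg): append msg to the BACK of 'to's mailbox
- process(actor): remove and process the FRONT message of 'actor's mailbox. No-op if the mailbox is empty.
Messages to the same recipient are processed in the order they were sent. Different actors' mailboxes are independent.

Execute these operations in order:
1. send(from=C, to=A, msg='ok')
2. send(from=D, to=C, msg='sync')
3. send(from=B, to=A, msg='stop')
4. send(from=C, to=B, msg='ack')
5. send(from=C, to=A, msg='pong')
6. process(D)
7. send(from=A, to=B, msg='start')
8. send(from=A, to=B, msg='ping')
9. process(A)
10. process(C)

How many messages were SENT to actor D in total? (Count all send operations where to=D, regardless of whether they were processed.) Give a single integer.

After 1 (send(from=C, to=A, msg='ok')): A:[ok] B:[] C:[] D:[]
After 2 (send(from=D, to=C, msg='sync')): A:[ok] B:[] C:[sync] D:[]
After 3 (send(from=B, to=A, msg='stop')): A:[ok,stop] B:[] C:[sync] D:[]
After 4 (send(from=C, to=B, msg='ack')): A:[ok,stop] B:[ack] C:[sync] D:[]
After 5 (send(from=C, to=A, msg='pong')): A:[ok,stop,pong] B:[ack] C:[sync] D:[]
After 6 (process(D)): A:[ok,stop,pong] B:[ack] C:[sync] D:[]
After 7 (send(from=A, to=B, msg='start')): A:[ok,stop,pong] B:[ack,start] C:[sync] D:[]
After 8 (send(from=A, to=B, msg='ping')): A:[ok,stop,pong] B:[ack,start,ping] C:[sync] D:[]
After 9 (process(A)): A:[stop,pong] B:[ack,start,ping] C:[sync] D:[]
After 10 (process(C)): A:[stop,pong] B:[ack,start,ping] C:[] D:[]

Answer: 0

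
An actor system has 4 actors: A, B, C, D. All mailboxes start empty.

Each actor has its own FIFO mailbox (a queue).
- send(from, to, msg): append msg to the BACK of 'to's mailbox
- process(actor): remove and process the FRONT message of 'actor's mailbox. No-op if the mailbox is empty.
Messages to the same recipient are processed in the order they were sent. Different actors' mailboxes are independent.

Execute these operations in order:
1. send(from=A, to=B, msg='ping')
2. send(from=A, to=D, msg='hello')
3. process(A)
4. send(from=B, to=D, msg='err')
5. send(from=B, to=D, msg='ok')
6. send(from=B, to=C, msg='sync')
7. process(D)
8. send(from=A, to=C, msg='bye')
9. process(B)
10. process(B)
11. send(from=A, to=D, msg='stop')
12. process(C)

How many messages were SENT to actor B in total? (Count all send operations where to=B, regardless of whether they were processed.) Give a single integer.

After 1 (send(from=A, to=B, msg='ping')): A:[] B:[ping] C:[] D:[]
After 2 (send(from=A, to=D, msg='hello')): A:[] B:[ping] C:[] D:[hello]
After 3 (process(A)): A:[] B:[ping] C:[] D:[hello]
After 4 (send(from=B, to=D, msg='err')): A:[] B:[ping] C:[] D:[hello,err]
After 5 (send(from=B, to=D, msg='ok')): A:[] B:[ping] C:[] D:[hello,err,ok]
After 6 (send(from=B, to=C, msg='sync')): A:[] B:[ping] C:[sync] D:[hello,err,ok]
After 7 (process(D)): A:[] B:[ping] C:[sync] D:[err,ok]
After 8 (send(from=A, to=C, msg='bye')): A:[] B:[ping] C:[sync,bye] D:[err,ok]
After 9 (process(B)): A:[] B:[] C:[sync,bye] D:[err,ok]
After 10 (process(B)): A:[] B:[] C:[sync,bye] D:[err,ok]
After 11 (send(from=A, to=D, msg='stop')): A:[] B:[] C:[sync,bye] D:[err,ok,stop]
After 12 (process(C)): A:[] B:[] C:[bye] D:[err,ok,stop]

Answer: 1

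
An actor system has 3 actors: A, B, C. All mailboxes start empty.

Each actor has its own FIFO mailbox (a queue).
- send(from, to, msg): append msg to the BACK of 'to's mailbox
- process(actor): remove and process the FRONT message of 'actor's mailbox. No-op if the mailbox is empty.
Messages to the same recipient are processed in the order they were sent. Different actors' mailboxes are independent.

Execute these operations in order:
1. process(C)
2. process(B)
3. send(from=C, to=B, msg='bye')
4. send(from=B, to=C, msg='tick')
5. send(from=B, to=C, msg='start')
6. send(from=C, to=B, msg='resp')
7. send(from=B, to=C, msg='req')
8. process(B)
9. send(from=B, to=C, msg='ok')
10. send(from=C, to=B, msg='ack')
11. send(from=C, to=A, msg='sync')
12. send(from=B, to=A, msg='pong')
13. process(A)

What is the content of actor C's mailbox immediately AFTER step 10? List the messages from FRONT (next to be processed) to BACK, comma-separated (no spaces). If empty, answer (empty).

After 1 (process(C)): A:[] B:[] C:[]
After 2 (process(B)): A:[] B:[] C:[]
After 3 (send(from=C, to=B, msg='bye')): A:[] B:[bye] C:[]
After 4 (send(from=B, to=C, msg='tick')): A:[] B:[bye] C:[tick]
After 5 (send(from=B, to=C, msg='start')): A:[] B:[bye] C:[tick,start]
After 6 (send(from=C, to=B, msg='resp')): A:[] B:[bye,resp] C:[tick,start]
After 7 (send(from=B, to=C, msg='req')): A:[] B:[bye,resp] C:[tick,start,req]
After 8 (process(B)): A:[] B:[resp] C:[tick,start,req]
After 9 (send(from=B, to=C, msg='ok')): A:[] B:[resp] C:[tick,start,req,ok]
After 10 (send(from=C, to=B, msg='ack')): A:[] B:[resp,ack] C:[tick,start,req,ok]

tick,start,req,ok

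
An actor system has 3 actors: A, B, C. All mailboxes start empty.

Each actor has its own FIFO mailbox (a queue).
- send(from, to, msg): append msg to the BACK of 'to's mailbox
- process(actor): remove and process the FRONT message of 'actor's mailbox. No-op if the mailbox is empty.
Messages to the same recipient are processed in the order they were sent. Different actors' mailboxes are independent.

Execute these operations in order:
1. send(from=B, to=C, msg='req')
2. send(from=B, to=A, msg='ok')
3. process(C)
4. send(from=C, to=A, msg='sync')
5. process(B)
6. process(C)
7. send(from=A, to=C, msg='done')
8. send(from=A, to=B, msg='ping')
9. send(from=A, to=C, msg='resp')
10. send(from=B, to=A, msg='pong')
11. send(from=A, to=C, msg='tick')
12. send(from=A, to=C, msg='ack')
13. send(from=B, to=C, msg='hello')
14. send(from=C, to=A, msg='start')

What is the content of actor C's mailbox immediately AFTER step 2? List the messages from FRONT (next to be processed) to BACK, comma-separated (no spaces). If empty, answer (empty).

After 1 (send(from=B, to=C, msg='req')): A:[] B:[] C:[req]
After 2 (send(from=B, to=A, msg='ok')): A:[ok] B:[] C:[req]

req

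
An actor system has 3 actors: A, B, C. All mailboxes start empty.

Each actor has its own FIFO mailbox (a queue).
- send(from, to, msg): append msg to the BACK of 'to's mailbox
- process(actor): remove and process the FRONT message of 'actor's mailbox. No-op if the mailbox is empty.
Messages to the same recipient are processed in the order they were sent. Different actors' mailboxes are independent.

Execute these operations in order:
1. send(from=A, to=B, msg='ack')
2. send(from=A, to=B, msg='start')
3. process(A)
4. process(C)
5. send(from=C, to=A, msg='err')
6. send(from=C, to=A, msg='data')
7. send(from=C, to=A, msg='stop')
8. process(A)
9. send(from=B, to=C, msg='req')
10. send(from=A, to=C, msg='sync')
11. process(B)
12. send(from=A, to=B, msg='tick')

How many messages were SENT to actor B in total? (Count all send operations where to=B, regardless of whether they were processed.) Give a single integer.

Answer: 3

Derivation:
After 1 (send(from=A, to=B, msg='ack')): A:[] B:[ack] C:[]
After 2 (send(from=A, to=B, msg='start')): A:[] B:[ack,start] C:[]
After 3 (process(A)): A:[] B:[ack,start] C:[]
After 4 (process(C)): A:[] B:[ack,start] C:[]
After 5 (send(from=C, to=A, msg='err')): A:[err] B:[ack,start] C:[]
After 6 (send(from=C, to=A, msg='data')): A:[err,data] B:[ack,start] C:[]
After 7 (send(from=C, to=A, msg='stop')): A:[err,data,stop] B:[ack,start] C:[]
After 8 (process(A)): A:[data,stop] B:[ack,start] C:[]
After 9 (send(from=B, to=C, msg='req')): A:[data,stop] B:[ack,start] C:[req]
After 10 (send(from=A, to=C, msg='sync')): A:[data,stop] B:[ack,start] C:[req,sync]
After 11 (process(B)): A:[data,stop] B:[start] C:[req,sync]
After 12 (send(from=A, to=B, msg='tick')): A:[data,stop] B:[start,tick] C:[req,sync]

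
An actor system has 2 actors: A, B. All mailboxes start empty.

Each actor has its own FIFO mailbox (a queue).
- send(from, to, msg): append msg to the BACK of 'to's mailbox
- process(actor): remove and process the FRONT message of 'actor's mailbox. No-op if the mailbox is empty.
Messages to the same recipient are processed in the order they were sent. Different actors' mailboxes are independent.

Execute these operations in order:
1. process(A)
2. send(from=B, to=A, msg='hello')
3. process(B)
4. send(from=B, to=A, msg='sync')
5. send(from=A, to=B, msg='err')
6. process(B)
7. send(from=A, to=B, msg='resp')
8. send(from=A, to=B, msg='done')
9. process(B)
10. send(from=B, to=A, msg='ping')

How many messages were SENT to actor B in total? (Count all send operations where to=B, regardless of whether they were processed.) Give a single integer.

After 1 (process(A)): A:[] B:[]
After 2 (send(from=B, to=A, msg='hello')): A:[hello] B:[]
After 3 (process(B)): A:[hello] B:[]
After 4 (send(from=B, to=A, msg='sync')): A:[hello,sync] B:[]
After 5 (send(from=A, to=B, msg='err')): A:[hello,sync] B:[err]
After 6 (process(B)): A:[hello,sync] B:[]
After 7 (send(from=A, to=B, msg='resp')): A:[hello,sync] B:[resp]
After 8 (send(from=A, to=B, msg='done')): A:[hello,sync] B:[resp,done]
After 9 (process(B)): A:[hello,sync] B:[done]
After 10 (send(from=B, to=A, msg='ping')): A:[hello,sync,ping] B:[done]

Answer: 3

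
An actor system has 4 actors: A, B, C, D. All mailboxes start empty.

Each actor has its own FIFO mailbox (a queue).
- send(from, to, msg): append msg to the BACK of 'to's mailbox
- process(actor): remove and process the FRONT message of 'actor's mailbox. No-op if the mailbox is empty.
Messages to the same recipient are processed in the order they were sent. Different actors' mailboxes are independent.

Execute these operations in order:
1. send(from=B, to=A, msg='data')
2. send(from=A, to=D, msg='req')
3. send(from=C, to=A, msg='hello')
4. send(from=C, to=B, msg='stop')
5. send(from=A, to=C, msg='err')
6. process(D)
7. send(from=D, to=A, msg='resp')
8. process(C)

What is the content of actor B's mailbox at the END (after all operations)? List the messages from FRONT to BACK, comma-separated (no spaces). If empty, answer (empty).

After 1 (send(from=B, to=A, msg='data')): A:[data] B:[] C:[] D:[]
After 2 (send(from=A, to=D, msg='req')): A:[data] B:[] C:[] D:[req]
After 3 (send(from=C, to=A, msg='hello')): A:[data,hello] B:[] C:[] D:[req]
After 4 (send(from=C, to=B, msg='stop')): A:[data,hello] B:[stop] C:[] D:[req]
After 5 (send(from=A, to=C, msg='err')): A:[data,hello] B:[stop] C:[err] D:[req]
After 6 (process(D)): A:[data,hello] B:[stop] C:[err] D:[]
After 7 (send(from=D, to=A, msg='resp')): A:[data,hello,resp] B:[stop] C:[err] D:[]
After 8 (process(C)): A:[data,hello,resp] B:[stop] C:[] D:[]

Answer: stop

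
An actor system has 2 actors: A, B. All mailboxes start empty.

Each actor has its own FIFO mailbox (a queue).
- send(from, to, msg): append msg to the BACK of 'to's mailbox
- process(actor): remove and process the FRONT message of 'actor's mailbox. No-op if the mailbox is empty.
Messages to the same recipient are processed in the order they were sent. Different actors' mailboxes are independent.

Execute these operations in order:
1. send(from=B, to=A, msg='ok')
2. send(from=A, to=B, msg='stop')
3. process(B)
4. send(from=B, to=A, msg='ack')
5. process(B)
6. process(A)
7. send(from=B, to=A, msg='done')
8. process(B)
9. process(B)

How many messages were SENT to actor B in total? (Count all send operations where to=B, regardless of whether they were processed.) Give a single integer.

Answer: 1

Derivation:
After 1 (send(from=B, to=A, msg='ok')): A:[ok] B:[]
After 2 (send(from=A, to=B, msg='stop')): A:[ok] B:[stop]
After 3 (process(B)): A:[ok] B:[]
After 4 (send(from=B, to=A, msg='ack')): A:[ok,ack] B:[]
After 5 (process(B)): A:[ok,ack] B:[]
After 6 (process(A)): A:[ack] B:[]
After 7 (send(from=B, to=A, msg='done')): A:[ack,done] B:[]
After 8 (process(B)): A:[ack,done] B:[]
After 9 (process(B)): A:[ack,done] B:[]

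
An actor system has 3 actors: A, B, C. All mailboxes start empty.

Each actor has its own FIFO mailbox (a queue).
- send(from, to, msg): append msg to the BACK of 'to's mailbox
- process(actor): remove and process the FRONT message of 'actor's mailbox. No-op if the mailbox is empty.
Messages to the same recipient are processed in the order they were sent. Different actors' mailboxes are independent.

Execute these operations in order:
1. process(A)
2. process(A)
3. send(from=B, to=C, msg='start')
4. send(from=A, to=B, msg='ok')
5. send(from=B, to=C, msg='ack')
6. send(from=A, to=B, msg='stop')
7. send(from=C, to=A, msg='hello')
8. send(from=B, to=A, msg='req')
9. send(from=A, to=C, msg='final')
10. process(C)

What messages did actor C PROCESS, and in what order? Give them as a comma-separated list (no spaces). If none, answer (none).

After 1 (process(A)): A:[] B:[] C:[]
After 2 (process(A)): A:[] B:[] C:[]
After 3 (send(from=B, to=C, msg='start')): A:[] B:[] C:[start]
After 4 (send(from=A, to=B, msg='ok')): A:[] B:[ok] C:[start]
After 5 (send(from=B, to=C, msg='ack')): A:[] B:[ok] C:[start,ack]
After 6 (send(from=A, to=B, msg='stop')): A:[] B:[ok,stop] C:[start,ack]
After 7 (send(from=C, to=A, msg='hello')): A:[hello] B:[ok,stop] C:[start,ack]
After 8 (send(from=B, to=A, msg='req')): A:[hello,req] B:[ok,stop] C:[start,ack]
After 9 (send(from=A, to=C, msg='final')): A:[hello,req] B:[ok,stop] C:[start,ack,final]
After 10 (process(C)): A:[hello,req] B:[ok,stop] C:[ack,final]

Answer: start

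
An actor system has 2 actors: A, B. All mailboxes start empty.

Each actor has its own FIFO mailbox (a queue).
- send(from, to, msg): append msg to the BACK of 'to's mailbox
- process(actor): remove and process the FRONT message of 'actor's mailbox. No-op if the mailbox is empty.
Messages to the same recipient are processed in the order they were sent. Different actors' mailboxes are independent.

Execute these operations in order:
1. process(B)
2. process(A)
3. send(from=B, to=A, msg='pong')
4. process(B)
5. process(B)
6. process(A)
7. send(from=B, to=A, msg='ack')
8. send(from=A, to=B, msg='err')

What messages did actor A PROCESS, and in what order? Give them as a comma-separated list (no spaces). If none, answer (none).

After 1 (process(B)): A:[] B:[]
After 2 (process(A)): A:[] B:[]
After 3 (send(from=B, to=A, msg='pong')): A:[pong] B:[]
After 4 (process(B)): A:[pong] B:[]
After 5 (process(B)): A:[pong] B:[]
After 6 (process(A)): A:[] B:[]
After 7 (send(from=B, to=A, msg='ack')): A:[ack] B:[]
After 8 (send(from=A, to=B, msg='err')): A:[ack] B:[err]

Answer: pong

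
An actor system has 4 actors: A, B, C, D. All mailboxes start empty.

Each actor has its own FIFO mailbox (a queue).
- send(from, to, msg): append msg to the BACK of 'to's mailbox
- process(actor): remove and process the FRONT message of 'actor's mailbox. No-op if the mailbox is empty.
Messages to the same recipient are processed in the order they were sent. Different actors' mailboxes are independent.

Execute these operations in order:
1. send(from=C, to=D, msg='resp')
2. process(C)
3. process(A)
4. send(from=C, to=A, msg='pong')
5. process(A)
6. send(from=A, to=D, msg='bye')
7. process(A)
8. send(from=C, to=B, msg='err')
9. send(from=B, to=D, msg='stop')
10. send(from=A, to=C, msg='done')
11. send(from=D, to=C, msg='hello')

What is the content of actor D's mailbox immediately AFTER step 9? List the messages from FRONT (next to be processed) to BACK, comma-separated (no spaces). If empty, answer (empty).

After 1 (send(from=C, to=D, msg='resp')): A:[] B:[] C:[] D:[resp]
After 2 (process(C)): A:[] B:[] C:[] D:[resp]
After 3 (process(A)): A:[] B:[] C:[] D:[resp]
After 4 (send(from=C, to=A, msg='pong')): A:[pong] B:[] C:[] D:[resp]
After 5 (process(A)): A:[] B:[] C:[] D:[resp]
After 6 (send(from=A, to=D, msg='bye')): A:[] B:[] C:[] D:[resp,bye]
After 7 (process(A)): A:[] B:[] C:[] D:[resp,bye]
After 8 (send(from=C, to=B, msg='err')): A:[] B:[err] C:[] D:[resp,bye]
After 9 (send(from=B, to=D, msg='stop')): A:[] B:[err] C:[] D:[resp,bye,stop]

resp,bye,stop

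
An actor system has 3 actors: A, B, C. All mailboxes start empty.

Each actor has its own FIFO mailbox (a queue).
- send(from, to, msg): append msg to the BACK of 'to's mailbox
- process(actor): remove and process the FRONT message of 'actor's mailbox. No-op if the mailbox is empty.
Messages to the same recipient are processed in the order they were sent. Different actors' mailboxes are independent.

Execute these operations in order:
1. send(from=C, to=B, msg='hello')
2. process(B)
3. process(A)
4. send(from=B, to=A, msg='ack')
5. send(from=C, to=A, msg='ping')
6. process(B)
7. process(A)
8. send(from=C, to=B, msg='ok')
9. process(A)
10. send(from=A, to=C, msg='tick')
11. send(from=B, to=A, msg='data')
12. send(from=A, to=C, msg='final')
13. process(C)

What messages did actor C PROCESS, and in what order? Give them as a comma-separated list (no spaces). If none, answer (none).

Answer: tick

Derivation:
After 1 (send(from=C, to=B, msg='hello')): A:[] B:[hello] C:[]
After 2 (process(B)): A:[] B:[] C:[]
After 3 (process(A)): A:[] B:[] C:[]
After 4 (send(from=B, to=A, msg='ack')): A:[ack] B:[] C:[]
After 5 (send(from=C, to=A, msg='ping')): A:[ack,ping] B:[] C:[]
After 6 (process(B)): A:[ack,ping] B:[] C:[]
After 7 (process(A)): A:[ping] B:[] C:[]
After 8 (send(from=C, to=B, msg='ok')): A:[ping] B:[ok] C:[]
After 9 (process(A)): A:[] B:[ok] C:[]
After 10 (send(from=A, to=C, msg='tick')): A:[] B:[ok] C:[tick]
After 11 (send(from=B, to=A, msg='data')): A:[data] B:[ok] C:[tick]
After 12 (send(from=A, to=C, msg='final')): A:[data] B:[ok] C:[tick,final]
After 13 (process(C)): A:[data] B:[ok] C:[final]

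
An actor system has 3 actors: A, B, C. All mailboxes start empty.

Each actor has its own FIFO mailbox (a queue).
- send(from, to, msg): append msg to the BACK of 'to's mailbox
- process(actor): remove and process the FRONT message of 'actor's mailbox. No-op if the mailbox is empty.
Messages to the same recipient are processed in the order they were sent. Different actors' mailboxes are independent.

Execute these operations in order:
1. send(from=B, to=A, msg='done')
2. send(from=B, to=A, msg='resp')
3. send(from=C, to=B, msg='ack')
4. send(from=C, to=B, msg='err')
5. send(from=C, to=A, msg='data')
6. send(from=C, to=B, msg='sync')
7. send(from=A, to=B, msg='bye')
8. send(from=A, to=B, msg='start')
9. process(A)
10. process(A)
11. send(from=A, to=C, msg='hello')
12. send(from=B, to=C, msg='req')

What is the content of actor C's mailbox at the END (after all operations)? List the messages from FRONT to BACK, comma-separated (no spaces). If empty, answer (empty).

After 1 (send(from=B, to=A, msg='done')): A:[done] B:[] C:[]
After 2 (send(from=B, to=A, msg='resp')): A:[done,resp] B:[] C:[]
After 3 (send(from=C, to=B, msg='ack')): A:[done,resp] B:[ack] C:[]
After 4 (send(from=C, to=B, msg='err')): A:[done,resp] B:[ack,err] C:[]
After 5 (send(from=C, to=A, msg='data')): A:[done,resp,data] B:[ack,err] C:[]
After 6 (send(from=C, to=B, msg='sync')): A:[done,resp,data] B:[ack,err,sync] C:[]
After 7 (send(from=A, to=B, msg='bye')): A:[done,resp,data] B:[ack,err,sync,bye] C:[]
After 8 (send(from=A, to=B, msg='start')): A:[done,resp,data] B:[ack,err,sync,bye,start] C:[]
After 9 (process(A)): A:[resp,data] B:[ack,err,sync,bye,start] C:[]
After 10 (process(A)): A:[data] B:[ack,err,sync,bye,start] C:[]
After 11 (send(from=A, to=C, msg='hello')): A:[data] B:[ack,err,sync,bye,start] C:[hello]
After 12 (send(from=B, to=C, msg='req')): A:[data] B:[ack,err,sync,bye,start] C:[hello,req]

Answer: hello,req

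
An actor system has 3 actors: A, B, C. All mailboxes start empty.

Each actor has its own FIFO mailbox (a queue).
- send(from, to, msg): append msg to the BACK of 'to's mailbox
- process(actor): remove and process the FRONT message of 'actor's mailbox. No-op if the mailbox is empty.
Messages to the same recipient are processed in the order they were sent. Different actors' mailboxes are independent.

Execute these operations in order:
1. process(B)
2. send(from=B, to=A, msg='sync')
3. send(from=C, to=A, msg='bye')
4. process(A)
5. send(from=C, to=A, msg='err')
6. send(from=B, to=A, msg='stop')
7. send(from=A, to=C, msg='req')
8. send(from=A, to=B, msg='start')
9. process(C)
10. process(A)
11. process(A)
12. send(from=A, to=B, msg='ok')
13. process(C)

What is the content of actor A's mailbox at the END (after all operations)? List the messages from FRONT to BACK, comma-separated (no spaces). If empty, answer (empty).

Answer: stop

Derivation:
After 1 (process(B)): A:[] B:[] C:[]
After 2 (send(from=B, to=A, msg='sync')): A:[sync] B:[] C:[]
After 3 (send(from=C, to=A, msg='bye')): A:[sync,bye] B:[] C:[]
After 4 (process(A)): A:[bye] B:[] C:[]
After 5 (send(from=C, to=A, msg='err')): A:[bye,err] B:[] C:[]
After 6 (send(from=B, to=A, msg='stop')): A:[bye,err,stop] B:[] C:[]
After 7 (send(from=A, to=C, msg='req')): A:[bye,err,stop] B:[] C:[req]
After 8 (send(from=A, to=B, msg='start')): A:[bye,err,stop] B:[start] C:[req]
After 9 (process(C)): A:[bye,err,stop] B:[start] C:[]
After 10 (process(A)): A:[err,stop] B:[start] C:[]
After 11 (process(A)): A:[stop] B:[start] C:[]
After 12 (send(from=A, to=B, msg='ok')): A:[stop] B:[start,ok] C:[]
After 13 (process(C)): A:[stop] B:[start,ok] C:[]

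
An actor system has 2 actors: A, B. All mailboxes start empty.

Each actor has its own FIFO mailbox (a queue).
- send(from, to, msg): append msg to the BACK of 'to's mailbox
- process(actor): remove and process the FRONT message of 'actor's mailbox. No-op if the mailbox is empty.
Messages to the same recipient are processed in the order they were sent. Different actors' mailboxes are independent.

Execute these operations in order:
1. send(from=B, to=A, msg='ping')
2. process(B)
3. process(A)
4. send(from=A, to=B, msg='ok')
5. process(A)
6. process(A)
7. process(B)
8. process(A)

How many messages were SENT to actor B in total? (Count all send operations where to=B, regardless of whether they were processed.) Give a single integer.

Answer: 1

Derivation:
After 1 (send(from=B, to=A, msg='ping')): A:[ping] B:[]
After 2 (process(B)): A:[ping] B:[]
After 3 (process(A)): A:[] B:[]
After 4 (send(from=A, to=B, msg='ok')): A:[] B:[ok]
After 5 (process(A)): A:[] B:[ok]
After 6 (process(A)): A:[] B:[ok]
After 7 (process(B)): A:[] B:[]
After 8 (process(A)): A:[] B:[]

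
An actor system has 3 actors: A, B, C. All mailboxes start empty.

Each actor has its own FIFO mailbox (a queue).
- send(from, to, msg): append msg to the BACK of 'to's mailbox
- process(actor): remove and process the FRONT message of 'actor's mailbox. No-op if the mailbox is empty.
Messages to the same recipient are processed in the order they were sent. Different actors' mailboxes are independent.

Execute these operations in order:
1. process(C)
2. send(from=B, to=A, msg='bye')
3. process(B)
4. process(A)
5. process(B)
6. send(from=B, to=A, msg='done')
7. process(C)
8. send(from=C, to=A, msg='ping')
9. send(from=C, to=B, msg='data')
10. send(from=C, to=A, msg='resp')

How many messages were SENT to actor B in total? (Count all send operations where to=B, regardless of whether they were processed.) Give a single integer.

Answer: 1

Derivation:
After 1 (process(C)): A:[] B:[] C:[]
After 2 (send(from=B, to=A, msg='bye')): A:[bye] B:[] C:[]
After 3 (process(B)): A:[bye] B:[] C:[]
After 4 (process(A)): A:[] B:[] C:[]
After 5 (process(B)): A:[] B:[] C:[]
After 6 (send(from=B, to=A, msg='done')): A:[done] B:[] C:[]
After 7 (process(C)): A:[done] B:[] C:[]
After 8 (send(from=C, to=A, msg='ping')): A:[done,ping] B:[] C:[]
After 9 (send(from=C, to=B, msg='data')): A:[done,ping] B:[data] C:[]
After 10 (send(from=C, to=A, msg='resp')): A:[done,ping,resp] B:[data] C:[]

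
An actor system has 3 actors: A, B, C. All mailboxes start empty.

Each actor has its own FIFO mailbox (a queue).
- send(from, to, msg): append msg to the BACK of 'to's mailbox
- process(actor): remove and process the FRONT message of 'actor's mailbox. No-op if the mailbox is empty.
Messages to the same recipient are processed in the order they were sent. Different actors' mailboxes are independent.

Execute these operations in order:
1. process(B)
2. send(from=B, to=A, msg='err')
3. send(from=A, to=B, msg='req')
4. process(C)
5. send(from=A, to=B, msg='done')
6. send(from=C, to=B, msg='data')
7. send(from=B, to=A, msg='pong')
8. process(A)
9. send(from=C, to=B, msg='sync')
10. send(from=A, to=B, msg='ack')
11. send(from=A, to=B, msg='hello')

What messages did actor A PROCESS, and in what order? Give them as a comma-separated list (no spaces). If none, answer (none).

Answer: err

Derivation:
After 1 (process(B)): A:[] B:[] C:[]
After 2 (send(from=B, to=A, msg='err')): A:[err] B:[] C:[]
After 3 (send(from=A, to=B, msg='req')): A:[err] B:[req] C:[]
After 4 (process(C)): A:[err] B:[req] C:[]
After 5 (send(from=A, to=B, msg='done')): A:[err] B:[req,done] C:[]
After 6 (send(from=C, to=B, msg='data')): A:[err] B:[req,done,data] C:[]
After 7 (send(from=B, to=A, msg='pong')): A:[err,pong] B:[req,done,data] C:[]
After 8 (process(A)): A:[pong] B:[req,done,data] C:[]
After 9 (send(from=C, to=B, msg='sync')): A:[pong] B:[req,done,data,sync] C:[]
After 10 (send(from=A, to=B, msg='ack')): A:[pong] B:[req,done,data,sync,ack] C:[]
After 11 (send(from=A, to=B, msg='hello')): A:[pong] B:[req,done,data,sync,ack,hello] C:[]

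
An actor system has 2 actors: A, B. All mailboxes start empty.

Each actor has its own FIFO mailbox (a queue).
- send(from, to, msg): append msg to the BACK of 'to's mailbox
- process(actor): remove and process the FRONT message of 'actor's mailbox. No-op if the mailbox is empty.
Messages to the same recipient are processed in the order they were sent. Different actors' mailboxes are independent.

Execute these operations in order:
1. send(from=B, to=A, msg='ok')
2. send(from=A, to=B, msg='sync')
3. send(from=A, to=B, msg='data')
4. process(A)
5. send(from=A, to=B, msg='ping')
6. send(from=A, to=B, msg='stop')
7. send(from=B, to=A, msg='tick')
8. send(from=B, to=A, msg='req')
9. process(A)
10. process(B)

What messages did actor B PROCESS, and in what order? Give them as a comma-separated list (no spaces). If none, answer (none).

After 1 (send(from=B, to=A, msg='ok')): A:[ok] B:[]
After 2 (send(from=A, to=B, msg='sync')): A:[ok] B:[sync]
After 3 (send(from=A, to=B, msg='data')): A:[ok] B:[sync,data]
After 4 (process(A)): A:[] B:[sync,data]
After 5 (send(from=A, to=B, msg='ping')): A:[] B:[sync,data,ping]
After 6 (send(from=A, to=B, msg='stop')): A:[] B:[sync,data,ping,stop]
After 7 (send(from=B, to=A, msg='tick')): A:[tick] B:[sync,data,ping,stop]
After 8 (send(from=B, to=A, msg='req')): A:[tick,req] B:[sync,data,ping,stop]
After 9 (process(A)): A:[req] B:[sync,data,ping,stop]
After 10 (process(B)): A:[req] B:[data,ping,stop]

Answer: sync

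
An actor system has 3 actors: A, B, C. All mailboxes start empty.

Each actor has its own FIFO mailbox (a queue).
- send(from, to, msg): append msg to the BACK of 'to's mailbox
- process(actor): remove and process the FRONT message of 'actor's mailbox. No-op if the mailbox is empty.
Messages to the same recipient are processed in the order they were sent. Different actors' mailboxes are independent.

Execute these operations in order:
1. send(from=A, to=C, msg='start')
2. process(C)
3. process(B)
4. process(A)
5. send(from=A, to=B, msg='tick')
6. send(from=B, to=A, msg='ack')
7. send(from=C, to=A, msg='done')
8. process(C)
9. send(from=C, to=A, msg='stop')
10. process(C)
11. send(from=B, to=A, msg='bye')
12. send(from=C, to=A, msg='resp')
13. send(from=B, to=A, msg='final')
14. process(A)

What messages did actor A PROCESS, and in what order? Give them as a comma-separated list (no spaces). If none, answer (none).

Answer: ack

Derivation:
After 1 (send(from=A, to=C, msg='start')): A:[] B:[] C:[start]
After 2 (process(C)): A:[] B:[] C:[]
After 3 (process(B)): A:[] B:[] C:[]
After 4 (process(A)): A:[] B:[] C:[]
After 5 (send(from=A, to=B, msg='tick')): A:[] B:[tick] C:[]
After 6 (send(from=B, to=A, msg='ack')): A:[ack] B:[tick] C:[]
After 7 (send(from=C, to=A, msg='done')): A:[ack,done] B:[tick] C:[]
After 8 (process(C)): A:[ack,done] B:[tick] C:[]
After 9 (send(from=C, to=A, msg='stop')): A:[ack,done,stop] B:[tick] C:[]
After 10 (process(C)): A:[ack,done,stop] B:[tick] C:[]
After 11 (send(from=B, to=A, msg='bye')): A:[ack,done,stop,bye] B:[tick] C:[]
After 12 (send(from=C, to=A, msg='resp')): A:[ack,done,stop,bye,resp] B:[tick] C:[]
After 13 (send(from=B, to=A, msg='final')): A:[ack,done,stop,bye,resp,final] B:[tick] C:[]
After 14 (process(A)): A:[done,stop,bye,resp,final] B:[tick] C:[]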